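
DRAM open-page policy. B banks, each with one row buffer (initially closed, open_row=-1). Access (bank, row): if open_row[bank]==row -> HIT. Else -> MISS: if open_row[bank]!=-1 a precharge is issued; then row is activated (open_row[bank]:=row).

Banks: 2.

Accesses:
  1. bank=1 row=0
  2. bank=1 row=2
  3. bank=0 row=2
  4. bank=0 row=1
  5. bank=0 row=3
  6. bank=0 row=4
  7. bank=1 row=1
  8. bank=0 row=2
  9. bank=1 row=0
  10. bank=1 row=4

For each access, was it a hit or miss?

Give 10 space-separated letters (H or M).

Answer: M M M M M M M M M M

Derivation:
Acc 1: bank1 row0 -> MISS (open row0); precharges=0
Acc 2: bank1 row2 -> MISS (open row2); precharges=1
Acc 3: bank0 row2 -> MISS (open row2); precharges=1
Acc 4: bank0 row1 -> MISS (open row1); precharges=2
Acc 5: bank0 row3 -> MISS (open row3); precharges=3
Acc 6: bank0 row4 -> MISS (open row4); precharges=4
Acc 7: bank1 row1 -> MISS (open row1); precharges=5
Acc 8: bank0 row2 -> MISS (open row2); precharges=6
Acc 9: bank1 row0 -> MISS (open row0); precharges=7
Acc 10: bank1 row4 -> MISS (open row4); precharges=8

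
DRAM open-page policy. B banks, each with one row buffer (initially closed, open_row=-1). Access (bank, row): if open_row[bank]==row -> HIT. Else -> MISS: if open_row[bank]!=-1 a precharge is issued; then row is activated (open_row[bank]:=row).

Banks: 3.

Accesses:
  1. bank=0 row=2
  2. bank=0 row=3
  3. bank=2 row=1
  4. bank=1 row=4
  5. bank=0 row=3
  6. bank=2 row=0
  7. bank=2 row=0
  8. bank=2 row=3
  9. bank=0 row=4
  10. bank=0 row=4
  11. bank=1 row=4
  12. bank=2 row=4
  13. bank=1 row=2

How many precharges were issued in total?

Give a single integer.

Acc 1: bank0 row2 -> MISS (open row2); precharges=0
Acc 2: bank0 row3 -> MISS (open row3); precharges=1
Acc 3: bank2 row1 -> MISS (open row1); precharges=1
Acc 4: bank1 row4 -> MISS (open row4); precharges=1
Acc 5: bank0 row3 -> HIT
Acc 6: bank2 row0 -> MISS (open row0); precharges=2
Acc 7: bank2 row0 -> HIT
Acc 8: bank2 row3 -> MISS (open row3); precharges=3
Acc 9: bank0 row4 -> MISS (open row4); precharges=4
Acc 10: bank0 row4 -> HIT
Acc 11: bank1 row4 -> HIT
Acc 12: bank2 row4 -> MISS (open row4); precharges=5
Acc 13: bank1 row2 -> MISS (open row2); precharges=6

Answer: 6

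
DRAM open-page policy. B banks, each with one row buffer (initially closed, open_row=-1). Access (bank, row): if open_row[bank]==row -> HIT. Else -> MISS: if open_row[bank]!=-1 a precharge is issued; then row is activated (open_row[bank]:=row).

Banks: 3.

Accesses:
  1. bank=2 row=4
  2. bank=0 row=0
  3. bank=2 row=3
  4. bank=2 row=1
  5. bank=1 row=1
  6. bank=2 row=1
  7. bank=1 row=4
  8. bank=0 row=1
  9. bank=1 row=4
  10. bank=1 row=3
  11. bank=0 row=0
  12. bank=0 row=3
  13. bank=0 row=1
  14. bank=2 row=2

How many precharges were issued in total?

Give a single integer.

Acc 1: bank2 row4 -> MISS (open row4); precharges=0
Acc 2: bank0 row0 -> MISS (open row0); precharges=0
Acc 3: bank2 row3 -> MISS (open row3); precharges=1
Acc 4: bank2 row1 -> MISS (open row1); precharges=2
Acc 5: bank1 row1 -> MISS (open row1); precharges=2
Acc 6: bank2 row1 -> HIT
Acc 7: bank1 row4 -> MISS (open row4); precharges=3
Acc 8: bank0 row1 -> MISS (open row1); precharges=4
Acc 9: bank1 row4 -> HIT
Acc 10: bank1 row3 -> MISS (open row3); precharges=5
Acc 11: bank0 row0 -> MISS (open row0); precharges=6
Acc 12: bank0 row3 -> MISS (open row3); precharges=7
Acc 13: bank0 row1 -> MISS (open row1); precharges=8
Acc 14: bank2 row2 -> MISS (open row2); precharges=9

Answer: 9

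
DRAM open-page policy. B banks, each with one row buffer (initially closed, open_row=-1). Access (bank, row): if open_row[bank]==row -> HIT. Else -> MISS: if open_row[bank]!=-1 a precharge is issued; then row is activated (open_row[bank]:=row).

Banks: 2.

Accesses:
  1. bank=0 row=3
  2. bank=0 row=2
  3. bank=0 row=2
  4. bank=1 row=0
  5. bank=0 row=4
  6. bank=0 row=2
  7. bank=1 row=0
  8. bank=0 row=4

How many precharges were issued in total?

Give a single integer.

Answer: 4

Derivation:
Acc 1: bank0 row3 -> MISS (open row3); precharges=0
Acc 2: bank0 row2 -> MISS (open row2); precharges=1
Acc 3: bank0 row2 -> HIT
Acc 4: bank1 row0 -> MISS (open row0); precharges=1
Acc 5: bank0 row4 -> MISS (open row4); precharges=2
Acc 6: bank0 row2 -> MISS (open row2); precharges=3
Acc 7: bank1 row0 -> HIT
Acc 8: bank0 row4 -> MISS (open row4); precharges=4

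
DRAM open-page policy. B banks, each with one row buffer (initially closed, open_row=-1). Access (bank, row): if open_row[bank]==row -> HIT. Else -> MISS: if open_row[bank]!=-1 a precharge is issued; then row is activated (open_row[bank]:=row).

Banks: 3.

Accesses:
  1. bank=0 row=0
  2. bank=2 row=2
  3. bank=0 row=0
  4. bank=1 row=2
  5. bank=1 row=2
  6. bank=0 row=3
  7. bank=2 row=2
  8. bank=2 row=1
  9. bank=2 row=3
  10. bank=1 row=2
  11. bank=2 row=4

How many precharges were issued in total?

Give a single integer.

Answer: 4

Derivation:
Acc 1: bank0 row0 -> MISS (open row0); precharges=0
Acc 2: bank2 row2 -> MISS (open row2); precharges=0
Acc 3: bank0 row0 -> HIT
Acc 4: bank1 row2 -> MISS (open row2); precharges=0
Acc 5: bank1 row2 -> HIT
Acc 6: bank0 row3 -> MISS (open row3); precharges=1
Acc 7: bank2 row2 -> HIT
Acc 8: bank2 row1 -> MISS (open row1); precharges=2
Acc 9: bank2 row3 -> MISS (open row3); precharges=3
Acc 10: bank1 row2 -> HIT
Acc 11: bank2 row4 -> MISS (open row4); precharges=4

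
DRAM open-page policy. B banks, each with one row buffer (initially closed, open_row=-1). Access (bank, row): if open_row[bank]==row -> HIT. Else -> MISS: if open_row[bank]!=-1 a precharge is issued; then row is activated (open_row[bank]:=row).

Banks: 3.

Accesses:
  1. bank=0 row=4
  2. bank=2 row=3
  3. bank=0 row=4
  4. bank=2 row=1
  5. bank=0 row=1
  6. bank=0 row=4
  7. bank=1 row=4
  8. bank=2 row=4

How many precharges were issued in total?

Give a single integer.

Acc 1: bank0 row4 -> MISS (open row4); precharges=0
Acc 2: bank2 row3 -> MISS (open row3); precharges=0
Acc 3: bank0 row4 -> HIT
Acc 4: bank2 row1 -> MISS (open row1); precharges=1
Acc 5: bank0 row1 -> MISS (open row1); precharges=2
Acc 6: bank0 row4 -> MISS (open row4); precharges=3
Acc 7: bank1 row4 -> MISS (open row4); precharges=3
Acc 8: bank2 row4 -> MISS (open row4); precharges=4

Answer: 4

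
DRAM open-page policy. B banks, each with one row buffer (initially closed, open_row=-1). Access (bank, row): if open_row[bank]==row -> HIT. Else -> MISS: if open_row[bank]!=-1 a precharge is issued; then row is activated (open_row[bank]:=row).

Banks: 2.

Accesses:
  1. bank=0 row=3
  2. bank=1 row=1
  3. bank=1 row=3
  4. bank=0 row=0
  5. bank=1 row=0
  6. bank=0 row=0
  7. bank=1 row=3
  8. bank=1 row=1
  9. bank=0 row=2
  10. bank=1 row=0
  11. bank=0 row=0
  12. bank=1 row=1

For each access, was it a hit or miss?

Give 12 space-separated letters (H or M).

Acc 1: bank0 row3 -> MISS (open row3); precharges=0
Acc 2: bank1 row1 -> MISS (open row1); precharges=0
Acc 3: bank1 row3 -> MISS (open row3); precharges=1
Acc 4: bank0 row0 -> MISS (open row0); precharges=2
Acc 5: bank1 row0 -> MISS (open row0); precharges=3
Acc 6: bank0 row0 -> HIT
Acc 7: bank1 row3 -> MISS (open row3); precharges=4
Acc 8: bank1 row1 -> MISS (open row1); precharges=5
Acc 9: bank0 row2 -> MISS (open row2); precharges=6
Acc 10: bank1 row0 -> MISS (open row0); precharges=7
Acc 11: bank0 row0 -> MISS (open row0); precharges=8
Acc 12: bank1 row1 -> MISS (open row1); precharges=9

Answer: M M M M M H M M M M M M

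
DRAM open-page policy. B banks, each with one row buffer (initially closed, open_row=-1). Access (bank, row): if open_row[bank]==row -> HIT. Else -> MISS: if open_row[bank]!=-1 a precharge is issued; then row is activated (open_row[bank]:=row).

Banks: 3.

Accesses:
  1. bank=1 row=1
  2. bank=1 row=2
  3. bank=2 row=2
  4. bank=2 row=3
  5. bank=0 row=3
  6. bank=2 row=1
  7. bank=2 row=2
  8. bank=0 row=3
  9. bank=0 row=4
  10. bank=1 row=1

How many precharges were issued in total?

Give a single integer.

Acc 1: bank1 row1 -> MISS (open row1); precharges=0
Acc 2: bank1 row2 -> MISS (open row2); precharges=1
Acc 3: bank2 row2 -> MISS (open row2); precharges=1
Acc 4: bank2 row3 -> MISS (open row3); precharges=2
Acc 5: bank0 row3 -> MISS (open row3); precharges=2
Acc 6: bank2 row1 -> MISS (open row1); precharges=3
Acc 7: bank2 row2 -> MISS (open row2); precharges=4
Acc 8: bank0 row3 -> HIT
Acc 9: bank0 row4 -> MISS (open row4); precharges=5
Acc 10: bank1 row1 -> MISS (open row1); precharges=6

Answer: 6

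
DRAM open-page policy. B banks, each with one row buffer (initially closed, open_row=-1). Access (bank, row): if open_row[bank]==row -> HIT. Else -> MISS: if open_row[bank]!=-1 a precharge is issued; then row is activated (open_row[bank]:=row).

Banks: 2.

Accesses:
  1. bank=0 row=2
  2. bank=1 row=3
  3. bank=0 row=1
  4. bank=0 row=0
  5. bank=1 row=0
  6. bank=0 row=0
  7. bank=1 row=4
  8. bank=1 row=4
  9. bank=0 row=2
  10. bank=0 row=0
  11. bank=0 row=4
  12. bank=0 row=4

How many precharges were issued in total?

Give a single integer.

Acc 1: bank0 row2 -> MISS (open row2); precharges=0
Acc 2: bank1 row3 -> MISS (open row3); precharges=0
Acc 3: bank0 row1 -> MISS (open row1); precharges=1
Acc 4: bank0 row0 -> MISS (open row0); precharges=2
Acc 5: bank1 row0 -> MISS (open row0); precharges=3
Acc 6: bank0 row0 -> HIT
Acc 7: bank1 row4 -> MISS (open row4); precharges=4
Acc 8: bank1 row4 -> HIT
Acc 9: bank0 row2 -> MISS (open row2); precharges=5
Acc 10: bank0 row0 -> MISS (open row0); precharges=6
Acc 11: bank0 row4 -> MISS (open row4); precharges=7
Acc 12: bank0 row4 -> HIT

Answer: 7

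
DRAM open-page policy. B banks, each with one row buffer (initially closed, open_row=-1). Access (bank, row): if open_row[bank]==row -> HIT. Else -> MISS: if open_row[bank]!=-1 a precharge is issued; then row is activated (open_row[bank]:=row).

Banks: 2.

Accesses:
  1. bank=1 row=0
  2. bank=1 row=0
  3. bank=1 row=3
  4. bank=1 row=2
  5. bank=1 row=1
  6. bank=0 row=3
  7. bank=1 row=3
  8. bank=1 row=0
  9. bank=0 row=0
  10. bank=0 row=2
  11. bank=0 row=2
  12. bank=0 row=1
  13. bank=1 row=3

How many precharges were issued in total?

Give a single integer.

Answer: 9

Derivation:
Acc 1: bank1 row0 -> MISS (open row0); precharges=0
Acc 2: bank1 row0 -> HIT
Acc 3: bank1 row3 -> MISS (open row3); precharges=1
Acc 4: bank1 row2 -> MISS (open row2); precharges=2
Acc 5: bank1 row1 -> MISS (open row1); precharges=3
Acc 6: bank0 row3 -> MISS (open row3); precharges=3
Acc 7: bank1 row3 -> MISS (open row3); precharges=4
Acc 8: bank1 row0 -> MISS (open row0); precharges=5
Acc 9: bank0 row0 -> MISS (open row0); precharges=6
Acc 10: bank0 row2 -> MISS (open row2); precharges=7
Acc 11: bank0 row2 -> HIT
Acc 12: bank0 row1 -> MISS (open row1); precharges=8
Acc 13: bank1 row3 -> MISS (open row3); precharges=9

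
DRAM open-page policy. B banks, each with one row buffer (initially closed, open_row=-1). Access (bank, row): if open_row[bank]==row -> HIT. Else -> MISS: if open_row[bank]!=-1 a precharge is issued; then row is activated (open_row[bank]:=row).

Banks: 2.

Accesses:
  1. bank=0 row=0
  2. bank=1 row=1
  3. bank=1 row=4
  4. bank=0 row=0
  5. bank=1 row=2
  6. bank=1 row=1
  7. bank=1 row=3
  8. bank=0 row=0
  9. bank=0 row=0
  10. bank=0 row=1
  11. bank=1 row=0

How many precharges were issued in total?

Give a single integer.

Acc 1: bank0 row0 -> MISS (open row0); precharges=0
Acc 2: bank1 row1 -> MISS (open row1); precharges=0
Acc 3: bank1 row4 -> MISS (open row4); precharges=1
Acc 4: bank0 row0 -> HIT
Acc 5: bank1 row2 -> MISS (open row2); precharges=2
Acc 6: bank1 row1 -> MISS (open row1); precharges=3
Acc 7: bank1 row3 -> MISS (open row3); precharges=4
Acc 8: bank0 row0 -> HIT
Acc 9: bank0 row0 -> HIT
Acc 10: bank0 row1 -> MISS (open row1); precharges=5
Acc 11: bank1 row0 -> MISS (open row0); precharges=6

Answer: 6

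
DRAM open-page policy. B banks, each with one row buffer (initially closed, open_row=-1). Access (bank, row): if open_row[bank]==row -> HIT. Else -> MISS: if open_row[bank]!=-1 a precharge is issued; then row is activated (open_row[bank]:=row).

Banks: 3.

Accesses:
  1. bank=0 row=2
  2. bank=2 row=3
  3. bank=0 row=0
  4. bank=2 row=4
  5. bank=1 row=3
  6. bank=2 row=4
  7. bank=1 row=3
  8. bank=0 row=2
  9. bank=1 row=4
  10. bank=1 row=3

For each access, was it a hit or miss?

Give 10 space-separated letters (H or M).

Answer: M M M M M H H M M M

Derivation:
Acc 1: bank0 row2 -> MISS (open row2); precharges=0
Acc 2: bank2 row3 -> MISS (open row3); precharges=0
Acc 3: bank0 row0 -> MISS (open row0); precharges=1
Acc 4: bank2 row4 -> MISS (open row4); precharges=2
Acc 5: bank1 row3 -> MISS (open row3); precharges=2
Acc 6: bank2 row4 -> HIT
Acc 7: bank1 row3 -> HIT
Acc 8: bank0 row2 -> MISS (open row2); precharges=3
Acc 9: bank1 row4 -> MISS (open row4); precharges=4
Acc 10: bank1 row3 -> MISS (open row3); precharges=5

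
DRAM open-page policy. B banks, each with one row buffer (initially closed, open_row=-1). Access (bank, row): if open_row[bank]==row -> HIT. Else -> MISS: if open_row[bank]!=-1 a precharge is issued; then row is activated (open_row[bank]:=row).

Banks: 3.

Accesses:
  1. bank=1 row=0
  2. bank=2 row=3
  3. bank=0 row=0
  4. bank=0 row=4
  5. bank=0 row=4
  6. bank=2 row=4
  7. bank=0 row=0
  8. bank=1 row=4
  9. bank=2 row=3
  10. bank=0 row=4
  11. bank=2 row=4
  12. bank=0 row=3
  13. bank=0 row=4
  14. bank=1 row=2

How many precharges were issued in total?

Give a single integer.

Acc 1: bank1 row0 -> MISS (open row0); precharges=0
Acc 2: bank2 row3 -> MISS (open row3); precharges=0
Acc 3: bank0 row0 -> MISS (open row0); precharges=0
Acc 4: bank0 row4 -> MISS (open row4); precharges=1
Acc 5: bank0 row4 -> HIT
Acc 6: bank2 row4 -> MISS (open row4); precharges=2
Acc 7: bank0 row0 -> MISS (open row0); precharges=3
Acc 8: bank1 row4 -> MISS (open row4); precharges=4
Acc 9: bank2 row3 -> MISS (open row3); precharges=5
Acc 10: bank0 row4 -> MISS (open row4); precharges=6
Acc 11: bank2 row4 -> MISS (open row4); precharges=7
Acc 12: bank0 row3 -> MISS (open row3); precharges=8
Acc 13: bank0 row4 -> MISS (open row4); precharges=9
Acc 14: bank1 row2 -> MISS (open row2); precharges=10

Answer: 10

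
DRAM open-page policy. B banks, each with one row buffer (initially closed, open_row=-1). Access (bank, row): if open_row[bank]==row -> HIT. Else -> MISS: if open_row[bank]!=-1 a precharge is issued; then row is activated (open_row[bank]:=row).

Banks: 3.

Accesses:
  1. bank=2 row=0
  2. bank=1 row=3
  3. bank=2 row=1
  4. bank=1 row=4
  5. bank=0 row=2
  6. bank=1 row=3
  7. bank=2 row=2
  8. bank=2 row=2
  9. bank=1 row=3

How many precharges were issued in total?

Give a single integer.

Answer: 4

Derivation:
Acc 1: bank2 row0 -> MISS (open row0); precharges=0
Acc 2: bank1 row3 -> MISS (open row3); precharges=0
Acc 3: bank2 row1 -> MISS (open row1); precharges=1
Acc 4: bank1 row4 -> MISS (open row4); precharges=2
Acc 5: bank0 row2 -> MISS (open row2); precharges=2
Acc 6: bank1 row3 -> MISS (open row3); precharges=3
Acc 7: bank2 row2 -> MISS (open row2); precharges=4
Acc 8: bank2 row2 -> HIT
Acc 9: bank1 row3 -> HIT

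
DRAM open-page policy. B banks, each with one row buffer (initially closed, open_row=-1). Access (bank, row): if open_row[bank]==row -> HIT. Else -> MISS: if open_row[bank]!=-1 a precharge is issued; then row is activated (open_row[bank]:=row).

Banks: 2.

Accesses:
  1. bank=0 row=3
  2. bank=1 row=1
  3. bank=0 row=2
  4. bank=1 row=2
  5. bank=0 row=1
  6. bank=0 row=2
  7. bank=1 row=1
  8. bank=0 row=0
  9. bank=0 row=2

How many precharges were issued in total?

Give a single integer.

Acc 1: bank0 row3 -> MISS (open row3); precharges=0
Acc 2: bank1 row1 -> MISS (open row1); precharges=0
Acc 3: bank0 row2 -> MISS (open row2); precharges=1
Acc 4: bank1 row2 -> MISS (open row2); precharges=2
Acc 5: bank0 row1 -> MISS (open row1); precharges=3
Acc 6: bank0 row2 -> MISS (open row2); precharges=4
Acc 7: bank1 row1 -> MISS (open row1); precharges=5
Acc 8: bank0 row0 -> MISS (open row0); precharges=6
Acc 9: bank0 row2 -> MISS (open row2); precharges=7

Answer: 7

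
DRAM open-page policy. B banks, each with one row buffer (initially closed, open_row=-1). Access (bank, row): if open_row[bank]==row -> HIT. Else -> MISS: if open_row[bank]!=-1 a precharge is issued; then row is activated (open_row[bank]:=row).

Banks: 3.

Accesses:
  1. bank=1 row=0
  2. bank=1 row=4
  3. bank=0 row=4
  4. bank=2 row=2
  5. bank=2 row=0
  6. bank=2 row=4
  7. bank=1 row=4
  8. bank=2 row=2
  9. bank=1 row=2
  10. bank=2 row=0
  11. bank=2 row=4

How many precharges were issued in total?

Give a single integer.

Acc 1: bank1 row0 -> MISS (open row0); precharges=0
Acc 2: bank1 row4 -> MISS (open row4); precharges=1
Acc 3: bank0 row4 -> MISS (open row4); precharges=1
Acc 4: bank2 row2 -> MISS (open row2); precharges=1
Acc 5: bank2 row0 -> MISS (open row0); precharges=2
Acc 6: bank2 row4 -> MISS (open row4); precharges=3
Acc 7: bank1 row4 -> HIT
Acc 8: bank2 row2 -> MISS (open row2); precharges=4
Acc 9: bank1 row2 -> MISS (open row2); precharges=5
Acc 10: bank2 row0 -> MISS (open row0); precharges=6
Acc 11: bank2 row4 -> MISS (open row4); precharges=7

Answer: 7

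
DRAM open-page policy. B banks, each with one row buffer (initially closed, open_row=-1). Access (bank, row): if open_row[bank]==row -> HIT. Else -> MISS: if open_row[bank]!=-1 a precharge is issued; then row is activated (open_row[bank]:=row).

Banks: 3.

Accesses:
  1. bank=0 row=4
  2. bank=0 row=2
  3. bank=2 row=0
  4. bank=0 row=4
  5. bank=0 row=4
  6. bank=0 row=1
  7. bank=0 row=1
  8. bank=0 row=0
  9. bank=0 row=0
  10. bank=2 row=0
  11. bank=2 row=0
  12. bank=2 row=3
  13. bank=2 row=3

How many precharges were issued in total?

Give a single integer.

Acc 1: bank0 row4 -> MISS (open row4); precharges=0
Acc 2: bank0 row2 -> MISS (open row2); precharges=1
Acc 3: bank2 row0 -> MISS (open row0); precharges=1
Acc 4: bank0 row4 -> MISS (open row4); precharges=2
Acc 5: bank0 row4 -> HIT
Acc 6: bank0 row1 -> MISS (open row1); precharges=3
Acc 7: bank0 row1 -> HIT
Acc 8: bank0 row0 -> MISS (open row0); precharges=4
Acc 9: bank0 row0 -> HIT
Acc 10: bank2 row0 -> HIT
Acc 11: bank2 row0 -> HIT
Acc 12: bank2 row3 -> MISS (open row3); precharges=5
Acc 13: bank2 row3 -> HIT

Answer: 5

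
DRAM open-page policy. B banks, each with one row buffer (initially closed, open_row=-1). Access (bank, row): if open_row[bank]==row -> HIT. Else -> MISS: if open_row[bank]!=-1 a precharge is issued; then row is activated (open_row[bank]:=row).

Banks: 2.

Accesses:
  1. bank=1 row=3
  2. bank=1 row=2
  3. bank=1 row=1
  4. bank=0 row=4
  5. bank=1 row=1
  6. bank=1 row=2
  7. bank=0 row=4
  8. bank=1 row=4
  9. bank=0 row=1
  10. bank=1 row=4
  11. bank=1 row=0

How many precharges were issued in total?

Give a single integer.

Answer: 6

Derivation:
Acc 1: bank1 row3 -> MISS (open row3); precharges=0
Acc 2: bank1 row2 -> MISS (open row2); precharges=1
Acc 3: bank1 row1 -> MISS (open row1); precharges=2
Acc 4: bank0 row4 -> MISS (open row4); precharges=2
Acc 5: bank1 row1 -> HIT
Acc 6: bank1 row2 -> MISS (open row2); precharges=3
Acc 7: bank0 row4 -> HIT
Acc 8: bank1 row4 -> MISS (open row4); precharges=4
Acc 9: bank0 row1 -> MISS (open row1); precharges=5
Acc 10: bank1 row4 -> HIT
Acc 11: bank1 row0 -> MISS (open row0); precharges=6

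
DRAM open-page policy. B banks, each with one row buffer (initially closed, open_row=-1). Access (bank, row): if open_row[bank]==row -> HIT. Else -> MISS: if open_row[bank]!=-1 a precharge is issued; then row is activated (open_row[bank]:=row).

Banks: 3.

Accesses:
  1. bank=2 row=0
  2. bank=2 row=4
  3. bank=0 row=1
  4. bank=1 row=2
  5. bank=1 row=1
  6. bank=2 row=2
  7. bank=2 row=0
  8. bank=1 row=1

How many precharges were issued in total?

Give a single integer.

Acc 1: bank2 row0 -> MISS (open row0); precharges=0
Acc 2: bank2 row4 -> MISS (open row4); precharges=1
Acc 3: bank0 row1 -> MISS (open row1); precharges=1
Acc 4: bank1 row2 -> MISS (open row2); precharges=1
Acc 5: bank1 row1 -> MISS (open row1); precharges=2
Acc 6: bank2 row2 -> MISS (open row2); precharges=3
Acc 7: bank2 row0 -> MISS (open row0); precharges=4
Acc 8: bank1 row1 -> HIT

Answer: 4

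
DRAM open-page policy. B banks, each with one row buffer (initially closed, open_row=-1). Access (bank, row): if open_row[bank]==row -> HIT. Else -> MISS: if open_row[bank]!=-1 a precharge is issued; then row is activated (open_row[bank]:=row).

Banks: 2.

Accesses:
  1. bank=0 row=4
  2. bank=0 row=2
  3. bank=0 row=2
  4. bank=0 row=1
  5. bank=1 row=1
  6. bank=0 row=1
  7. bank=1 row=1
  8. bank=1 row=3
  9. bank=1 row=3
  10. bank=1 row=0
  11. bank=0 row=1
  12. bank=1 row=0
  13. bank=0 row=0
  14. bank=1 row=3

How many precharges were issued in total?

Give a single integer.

Answer: 6

Derivation:
Acc 1: bank0 row4 -> MISS (open row4); precharges=0
Acc 2: bank0 row2 -> MISS (open row2); precharges=1
Acc 3: bank0 row2 -> HIT
Acc 4: bank0 row1 -> MISS (open row1); precharges=2
Acc 5: bank1 row1 -> MISS (open row1); precharges=2
Acc 6: bank0 row1 -> HIT
Acc 7: bank1 row1 -> HIT
Acc 8: bank1 row3 -> MISS (open row3); precharges=3
Acc 9: bank1 row3 -> HIT
Acc 10: bank1 row0 -> MISS (open row0); precharges=4
Acc 11: bank0 row1 -> HIT
Acc 12: bank1 row0 -> HIT
Acc 13: bank0 row0 -> MISS (open row0); precharges=5
Acc 14: bank1 row3 -> MISS (open row3); precharges=6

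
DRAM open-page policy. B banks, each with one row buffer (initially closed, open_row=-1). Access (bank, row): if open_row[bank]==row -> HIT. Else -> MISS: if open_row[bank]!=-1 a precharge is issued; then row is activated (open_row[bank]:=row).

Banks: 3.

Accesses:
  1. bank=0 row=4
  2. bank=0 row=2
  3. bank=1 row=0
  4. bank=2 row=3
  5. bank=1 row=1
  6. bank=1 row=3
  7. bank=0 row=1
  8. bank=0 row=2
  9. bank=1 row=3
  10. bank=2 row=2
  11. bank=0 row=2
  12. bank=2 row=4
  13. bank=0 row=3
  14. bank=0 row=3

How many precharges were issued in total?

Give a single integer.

Acc 1: bank0 row4 -> MISS (open row4); precharges=0
Acc 2: bank0 row2 -> MISS (open row2); precharges=1
Acc 3: bank1 row0 -> MISS (open row0); precharges=1
Acc 4: bank2 row3 -> MISS (open row3); precharges=1
Acc 5: bank1 row1 -> MISS (open row1); precharges=2
Acc 6: bank1 row3 -> MISS (open row3); precharges=3
Acc 7: bank0 row1 -> MISS (open row1); precharges=4
Acc 8: bank0 row2 -> MISS (open row2); precharges=5
Acc 9: bank1 row3 -> HIT
Acc 10: bank2 row2 -> MISS (open row2); precharges=6
Acc 11: bank0 row2 -> HIT
Acc 12: bank2 row4 -> MISS (open row4); precharges=7
Acc 13: bank0 row3 -> MISS (open row3); precharges=8
Acc 14: bank0 row3 -> HIT

Answer: 8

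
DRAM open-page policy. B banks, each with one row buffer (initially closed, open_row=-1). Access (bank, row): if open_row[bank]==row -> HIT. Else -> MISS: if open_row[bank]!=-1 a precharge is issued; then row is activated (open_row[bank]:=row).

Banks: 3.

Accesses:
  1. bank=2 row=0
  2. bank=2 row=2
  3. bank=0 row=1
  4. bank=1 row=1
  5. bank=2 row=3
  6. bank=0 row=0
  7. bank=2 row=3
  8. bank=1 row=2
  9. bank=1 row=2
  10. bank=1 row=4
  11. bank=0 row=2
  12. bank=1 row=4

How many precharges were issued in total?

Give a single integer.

Acc 1: bank2 row0 -> MISS (open row0); precharges=0
Acc 2: bank2 row2 -> MISS (open row2); precharges=1
Acc 3: bank0 row1 -> MISS (open row1); precharges=1
Acc 4: bank1 row1 -> MISS (open row1); precharges=1
Acc 5: bank2 row3 -> MISS (open row3); precharges=2
Acc 6: bank0 row0 -> MISS (open row0); precharges=3
Acc 7: bank2 row3 -> HIT
Acc 8: bank1 row2 -> MISS (open row2); precharges=4
Acc 9: bank1 row2 -> HIT
Acc 10: bank1 row4 -> MISS (open row4); precharges=5
Acc 11: bank0 row2 -> MISS (open row2); precharges=6
Acc 12: bank1 row4 -> HIT

Answer: 6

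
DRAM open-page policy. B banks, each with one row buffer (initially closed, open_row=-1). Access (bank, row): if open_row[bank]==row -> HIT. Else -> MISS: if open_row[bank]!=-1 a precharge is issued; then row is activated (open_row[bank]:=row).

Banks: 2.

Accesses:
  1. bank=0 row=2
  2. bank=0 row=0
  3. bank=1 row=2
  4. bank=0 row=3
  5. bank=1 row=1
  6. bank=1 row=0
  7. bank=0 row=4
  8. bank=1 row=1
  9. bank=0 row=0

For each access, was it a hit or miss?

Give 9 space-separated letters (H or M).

Acc 1: bank0 row2 -> MISS (open row2); precharges=0
Acc 2: bank0 row0 -> MISS (open row0); precharges=1
Acc 3: bank1 row2 -> MISS (open row2); precharges=1
Acc 4: bank0 row3 -> MISS (open row3); precharges=2
Acc 5: bank1 row1 -> MISS (open row1); precharges=3
Acc 6: bank1 row0 -> MISS (open row0); precharges=4
Acc 7: bank0 row4 -> MISS (open row4); precharges=5
Acc 8: bank1 row1 -> MISS (open row1); precharges=6
Acc 9: bank0 row0 -> MISS (open row0); precharges=7

Answer: M M M M M M M M M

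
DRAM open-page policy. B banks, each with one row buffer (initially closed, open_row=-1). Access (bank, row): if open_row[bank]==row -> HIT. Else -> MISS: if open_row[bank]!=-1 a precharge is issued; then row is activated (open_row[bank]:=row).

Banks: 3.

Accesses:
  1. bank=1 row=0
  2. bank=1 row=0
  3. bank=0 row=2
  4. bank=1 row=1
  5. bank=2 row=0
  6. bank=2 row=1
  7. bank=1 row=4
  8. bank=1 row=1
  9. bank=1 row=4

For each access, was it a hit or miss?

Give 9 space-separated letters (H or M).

Acc 1: bank1 row0 -> MISS (open row0); precharges=0
Acc 2: bank1 row0 -> HIT
Acc 3: bank0 row2 -> MISS (open row2); precharges=0
Acc 4: bank1 row1 -> MISS (open row1); precharges=1
Acc 5: bank2 row0 -> MISS (open row0); precharges=1
Acc 6: bank2 row1 -> MISS (open row1); precharges=2
Acc 7: bank1 row4 -> MISS (open row4); precharges=3
Acc 8: bank1 row1 -> MISS (open row1); precharges=4
Acc 9: bank1 row4 -> MISS (open row4); precharges=5

Answer: M H M M M M M M M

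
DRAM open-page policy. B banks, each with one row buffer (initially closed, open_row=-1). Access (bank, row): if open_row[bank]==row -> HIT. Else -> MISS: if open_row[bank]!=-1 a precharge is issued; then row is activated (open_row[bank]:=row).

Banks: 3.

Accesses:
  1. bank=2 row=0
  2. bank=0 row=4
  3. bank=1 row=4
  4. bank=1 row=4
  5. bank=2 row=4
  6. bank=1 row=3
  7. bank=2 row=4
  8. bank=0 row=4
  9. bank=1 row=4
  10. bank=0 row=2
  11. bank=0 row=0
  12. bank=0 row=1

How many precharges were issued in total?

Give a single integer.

Answer: 6

Derivation:
Acc 1: bank2 row0 -> MISS (open row0); precharges=0
Acc 2: bank0 row4 -> MISS (open row4); precharges=0
Acc 3: bank1 row4 -> MISS (open row4); precharges=0
Acc 4: bank1 row4 -> HIT
Acc 5: bank2 row4 -> MISS (open row4); precharges=1
Acc 6: bank1 row3 -> MISS (open row3); precharges=2
Acc 7: bank2 row4 -> HIT
Acc 8: bank0 row4 -> HIT
Acc 9: bank1 row4 -> MISS (open row4); precharges=3
Acc 10: bank0 row2 -> MISS (open row2); precharges=4
Acc 11: bank0 row0 -> MISS (open row0); precharges=5
Acc 12: bank0 row1 -> MISS (open row1); precharges=6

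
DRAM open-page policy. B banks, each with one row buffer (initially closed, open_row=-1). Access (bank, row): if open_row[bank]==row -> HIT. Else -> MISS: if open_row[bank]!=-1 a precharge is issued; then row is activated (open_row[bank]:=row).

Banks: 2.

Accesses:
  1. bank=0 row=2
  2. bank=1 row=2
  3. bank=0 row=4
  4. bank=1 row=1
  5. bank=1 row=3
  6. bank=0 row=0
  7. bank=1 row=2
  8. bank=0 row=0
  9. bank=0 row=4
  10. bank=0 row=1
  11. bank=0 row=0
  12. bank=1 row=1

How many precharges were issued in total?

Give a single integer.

Acc 1: bank0 row2 -> MISS (open row2); precharges=0
Acc 2: bank1 row2 -> MISS (open row2); precharges=0
Acc 3: bank0 row4 -> MISS (open row4); precharges=1
Acc 4: bank1 row1 -> MISS (open row1); precharges=2
Acc 5: bank1 row3 -> MISS (open row3); precharges=3
Acc 6: bank0 row0 -> MISS (open row0); precharges=4
Acc 7: bank1 row2 -> MISS (open row2); precharges=5
Acc 8: bank0 row0 -> HIT
Acc 9: bank0 row4 -> MISS (open row4); precharges=6
Acc 10: bank0 row1 -> MISS (open row1); precharges=7
Acc 11: bank0 row0 -> MISS (open row0); precharges=8
Acc 12: bank1 row1 -> MISS (open row1); precharges=9

Answer: 9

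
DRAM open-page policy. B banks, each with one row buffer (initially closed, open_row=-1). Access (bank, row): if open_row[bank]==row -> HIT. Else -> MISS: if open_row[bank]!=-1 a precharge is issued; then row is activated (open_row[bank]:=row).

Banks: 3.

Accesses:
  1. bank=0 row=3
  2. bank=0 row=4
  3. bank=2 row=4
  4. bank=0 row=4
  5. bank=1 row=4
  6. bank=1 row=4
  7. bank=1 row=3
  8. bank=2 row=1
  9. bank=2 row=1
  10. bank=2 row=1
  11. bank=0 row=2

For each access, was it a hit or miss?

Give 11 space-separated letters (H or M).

Acc 1: bank0 row3 -> MISS (open row3); precharges=0
Acc 2: bank0 row4 -> MISS (open row4); precharges=1
Acc 3: bank2 row4 -> MISS (open row4); precharges=1
Acc 4: bank0 row4 -> HIT
Acc 5: bank1 row4 -> MISS (open row4); precharges=1
Acc 6: bank1 row4 -> HIT
Acc 7: bank1 row3 -> MISS (open row3); precharges=2
Acc 8: bank2 row1 -> MISS (open row1); precharges=3
Acc 9: bank2 row1 -> HIT
Acc 10: bank2 row1 -> HIT
Acc 11: bank0 row2 -> MISS (open row2); precharges=4

Answer: M M M H M H M M H H M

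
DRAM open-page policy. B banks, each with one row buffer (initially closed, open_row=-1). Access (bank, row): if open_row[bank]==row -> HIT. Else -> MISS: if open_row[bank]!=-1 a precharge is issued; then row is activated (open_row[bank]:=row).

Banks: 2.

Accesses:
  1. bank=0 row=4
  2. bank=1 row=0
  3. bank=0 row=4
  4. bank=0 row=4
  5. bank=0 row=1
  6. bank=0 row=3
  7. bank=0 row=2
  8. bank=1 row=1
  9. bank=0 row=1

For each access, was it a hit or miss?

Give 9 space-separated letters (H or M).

Answer: M M H H M M M M M

Derivation:
Acc 1: bank0 row4 -> MISS (open row4); precharges=0
Acc 2: bank1 row0 -> MISS (open row0); precharges=0
Acc 3: bank0 row4 -> HIT
Acc 4: bank0 row4 -> HIT
Acc 5: bank0 row1 -> MISS (open row1); precharges=1
Acc 6: bank0 row3 -> MISS (open row3); precharges=2
Acc 7: bank0 row2 -> MISS (open row2); precharges=3
Acc 8: bank1 row1 -> MISS (open row1); precharges=4
Acc 9: bank0 row1 -> MISS (open row1); precharges=5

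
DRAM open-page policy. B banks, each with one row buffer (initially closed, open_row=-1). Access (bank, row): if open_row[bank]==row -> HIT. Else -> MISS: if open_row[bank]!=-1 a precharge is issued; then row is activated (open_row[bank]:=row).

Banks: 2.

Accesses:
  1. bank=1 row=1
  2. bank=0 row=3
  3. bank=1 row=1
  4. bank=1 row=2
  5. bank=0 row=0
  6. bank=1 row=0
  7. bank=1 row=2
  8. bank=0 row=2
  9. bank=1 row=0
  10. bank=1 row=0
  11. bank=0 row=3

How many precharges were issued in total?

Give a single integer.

Answer: 7

Derivation:
Acc 1: bank1 row1 -> MISS (open row1); precharges=0
Acc 2: bank0 row3 -> MISS (open row3); precharges=0
Acc 3: bank1 row1 -> HIT
Acc 4: bank1 row2 -> MISS (open row2); precharges=1
Acc 5: bank0 row0 -> MISS (open row0); precharges=2
Acc 6: bank1 row0 -> MISS (open row0); precharges=3
Acc 7: bank1 row2 -> MISS (open row2); precharges=4
Acc 8: bank0 row2 -> MISS (open row2); precharges=5
Acc 9: bank1 row0 -> MISS (open row0); precharges=6
Acc 10: bank1 row0 -> HIT
Acc 11: bank0 row3 -> MISS (open row3); precharges=7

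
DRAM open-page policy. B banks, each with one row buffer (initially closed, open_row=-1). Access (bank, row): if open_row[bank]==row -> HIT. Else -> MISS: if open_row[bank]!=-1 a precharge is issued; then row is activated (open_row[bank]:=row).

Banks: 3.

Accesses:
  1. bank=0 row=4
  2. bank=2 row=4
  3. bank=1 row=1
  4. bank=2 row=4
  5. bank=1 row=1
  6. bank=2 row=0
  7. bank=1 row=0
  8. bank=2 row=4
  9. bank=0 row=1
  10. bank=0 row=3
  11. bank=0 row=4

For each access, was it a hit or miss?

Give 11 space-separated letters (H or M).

Answer: M M M H H M M M M M M

Derivation:
Acc 1: bank0 row4 -> MISS (open row4); precharges=0
Acc 2: bank2 row4 -> MISS (open row4); precharges=0
Acc 3: bank1 row1 -> MISS (open row1); precharges=0
Acc 4: bank2 row4 -> HIT
Acc 5: bank1 row1 -> HIT
Acc 6: bank2 row0 -> MISS (open row0); precharges=1
Acc 7: bank1 row0 -> MISS (open row0); precharges=2
Acc 8: bank2 row4 -> MISS (open row4); precharges=3
Acc 9: bank0 row1 -> MISS (open row1); precharges=4
Acc 10: bank0 row3 -> MISS (open row3); precharges=5
Acc 11: bank0 row4 -> MISS (open row4); precharges=6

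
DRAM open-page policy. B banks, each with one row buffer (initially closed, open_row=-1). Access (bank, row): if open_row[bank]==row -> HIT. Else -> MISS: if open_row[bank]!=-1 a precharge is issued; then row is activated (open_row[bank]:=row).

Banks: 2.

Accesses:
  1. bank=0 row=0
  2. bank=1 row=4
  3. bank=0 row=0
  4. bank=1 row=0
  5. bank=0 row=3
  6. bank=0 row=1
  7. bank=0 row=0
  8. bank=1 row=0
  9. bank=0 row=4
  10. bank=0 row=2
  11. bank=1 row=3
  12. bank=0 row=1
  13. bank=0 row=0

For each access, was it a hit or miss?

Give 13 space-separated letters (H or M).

Acc 1: bank0 row0 -> MISS (open row0); precharges=0
Acc 2: bank1 row4 -> MISS (open row4); precharges=0
Acc 3: bank0 row0 -> HIT
Acc 4: bank1 row0 -> MISS (open row0); precharges=1
Acc 5: bank0 row3 -> MISS (open row3); precharges=2
Acc 6: bank0 row1 -> MISS (open row1); precharges=3
Acc 7: bank0 row0 -> MISS (open row0); precharges=4
Acc 8: bank1 row0 -> HIT
Acc 9: bank0 row4 -> MISS (open row4); precharges=5
Acc 10: bank0 row2 -> MISS (open row2); precharges=6
Acc 11: bank1 row3 -> MISS (open row3); precharges=7
Acc 12: bank0 row1 -> MISS (open row1); precharges=8
Acc 13: bank0 row0 -> MISS (open row0); precharges=9

Answer: M M H M M M M H M M M M M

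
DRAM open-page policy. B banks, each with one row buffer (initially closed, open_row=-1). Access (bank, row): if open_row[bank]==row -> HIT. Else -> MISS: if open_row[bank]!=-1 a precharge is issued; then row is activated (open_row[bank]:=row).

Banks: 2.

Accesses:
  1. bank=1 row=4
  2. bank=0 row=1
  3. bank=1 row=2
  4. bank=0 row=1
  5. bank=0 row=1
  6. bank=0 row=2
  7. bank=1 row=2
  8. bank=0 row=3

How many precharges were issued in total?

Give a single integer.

Acc 1: bank1 row4 -> MISS (open row4); precharges=0
Acc 2: bank0 row1 -> MISS (open row1); precharges=0
Acc 3: bank1 row2 -> MISS (open row2); precharges=1
Acc 4: bank0 row1 -> HIT
Acc 5: bank0 row1 -> HIT
Acc 6: bank0 row2 -> MISS (open row2); precharges=2
Acc 7: bank1 row2 -> HIT
Acc 8: bank0 row3 -> MISS (open row3); precharges=3

Answer: 3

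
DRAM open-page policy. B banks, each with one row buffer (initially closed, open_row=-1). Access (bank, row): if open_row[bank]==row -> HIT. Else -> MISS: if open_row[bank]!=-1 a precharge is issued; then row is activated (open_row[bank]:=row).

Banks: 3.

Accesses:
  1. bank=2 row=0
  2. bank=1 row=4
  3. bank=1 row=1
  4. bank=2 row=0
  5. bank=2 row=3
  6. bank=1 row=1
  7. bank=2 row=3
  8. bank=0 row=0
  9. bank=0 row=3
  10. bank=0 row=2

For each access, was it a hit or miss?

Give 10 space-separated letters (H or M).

Answer: M M M H M H H M M M

Derivation:
Acc 1: bank2 row0 -> MISS (open row0); precharges=0
Acc 2: bank1 row4 -> MISS (open row4); precharges=0
Acc 3: bank1 row1 -> MISS (open row1); precharges=1
Acc 4: bank2 row0 -> HIT
Acc 5: bank2 row3 -> MISS (open row3); precharges=2
Acc 6: bank1 row1 -> HIT
Acc 7: bank2 row3 -> HIT
Acc 8: bank0 row0 -> MISS (open row0); precharges=2
Acc 9: bank0 row3 -> MISS (open row3); precharges=3
Acc 10: bank0 row2 -> MISS (open row2); precharges=4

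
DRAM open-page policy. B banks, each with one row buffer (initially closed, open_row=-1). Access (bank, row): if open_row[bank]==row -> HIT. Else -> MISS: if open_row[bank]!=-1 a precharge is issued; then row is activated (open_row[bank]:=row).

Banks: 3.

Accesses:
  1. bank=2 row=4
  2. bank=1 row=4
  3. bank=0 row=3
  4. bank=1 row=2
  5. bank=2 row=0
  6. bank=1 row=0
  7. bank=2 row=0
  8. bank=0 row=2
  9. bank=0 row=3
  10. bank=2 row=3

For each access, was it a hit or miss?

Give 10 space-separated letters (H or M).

Acc 1: bank2 row4 -> MISS (open row4); precharges=0
Acc 2: bank1 row4 -> MISS (open row4); precharges=0
Acc 3: bank0 row3 -> MISS (open row3); precharges=0
Acc 4: bank1 row2 -> MISS (open row2); precharges=1
Acc 5: bank2 row0 -> MISS (open row0); precharges=2
Acc 6: bank1 row0 -> MISS (open row0); precharges=3
Acc 7: bank2 row0 -> HIT
Acc 8: bank0 row2 -> MISS (open row2); precharges=4
Acc 9: bank0 row3 -> MISS (open row3); precharges=5
Acc 10: bank2 row3 -> MISS (open row3); precharges=6

Answer: M M M M M M H M M M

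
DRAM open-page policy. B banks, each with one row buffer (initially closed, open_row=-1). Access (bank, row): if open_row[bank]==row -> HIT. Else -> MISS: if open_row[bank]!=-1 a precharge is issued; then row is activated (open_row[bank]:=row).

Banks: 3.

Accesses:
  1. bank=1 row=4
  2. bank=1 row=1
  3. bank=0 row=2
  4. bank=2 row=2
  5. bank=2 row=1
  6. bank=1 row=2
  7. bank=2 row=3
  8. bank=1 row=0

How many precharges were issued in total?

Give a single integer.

Answer: 5

Derivation:
Acc 1: bank1 row4 -> MISS (open row4); precharges=0
Acc 2: bank1 row1 -> MISS (open row1); precharges=1
Acc 3: bank0 row2 -> MISS (open row2); precharges=1
Acc 4: bank2 row2 -> MISS (open row2); precharges=1
Acc 5: bank2 row1 -> MISS (open row1); precharges=2
Acc 6: bank1 row2 -> MISS (open row2); precharges=3
Acc 7: bank2 row3 -> MISS (open row3); precharges=4
Acc 8: bank1 row0 -> MISS (open row0); precharges=5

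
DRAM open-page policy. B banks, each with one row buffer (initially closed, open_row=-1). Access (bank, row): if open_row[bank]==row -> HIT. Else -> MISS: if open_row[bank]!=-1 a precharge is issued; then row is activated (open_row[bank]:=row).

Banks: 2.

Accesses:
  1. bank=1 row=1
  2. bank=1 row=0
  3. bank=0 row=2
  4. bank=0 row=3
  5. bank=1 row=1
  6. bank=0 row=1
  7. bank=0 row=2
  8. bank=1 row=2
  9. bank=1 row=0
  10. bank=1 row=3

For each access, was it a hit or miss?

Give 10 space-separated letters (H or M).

Acc 1: bank1 row1 -> MISS (open row1); precharges=0
Acc 2: bank1 row0 -> MISS (open row0); precharges=1
Acc 3: bank0 row2 -> MISS (open row2); precharges=1
Acc 4: bank0 row3 -> MISS (open row3); precharges=2
Acc 5: bank1 row1 -> MISS (open row1); precharges=3
Acc 6: bank0 row1 -> MISS (open row1); precharges=4
Acc 7: bank0 row2 -> MISS (open row2); precharges=5
Acc 8: bank1 row2 -> MISS (open row2); precharges=6
Acc 9: bank1 row0 -> MISS (open row0); precharges=7
Acc 10: bank1 row3 -> MISS (open row3); precharges=8

Answer: M M M M M M M M M M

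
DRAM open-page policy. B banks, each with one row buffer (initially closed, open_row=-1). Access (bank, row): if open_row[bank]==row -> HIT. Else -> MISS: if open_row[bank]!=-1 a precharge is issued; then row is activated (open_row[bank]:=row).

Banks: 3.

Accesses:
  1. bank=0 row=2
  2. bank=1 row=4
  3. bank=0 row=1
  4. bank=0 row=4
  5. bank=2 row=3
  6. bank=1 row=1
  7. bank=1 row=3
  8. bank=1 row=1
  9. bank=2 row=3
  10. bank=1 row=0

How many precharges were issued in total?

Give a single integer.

Answer: 6

Derivation:
Acc 1: bank0 row2 -> MISS (open row2); precharges=0
Acc 2: bank1 row4 -> MISS (open row4); precharges=0
Acc 3: bank0 row1 -> MISS (open row1); precharges=1
Acc 4: bank0 row4 -> MISS (open row4); precharges=2
Acc 5: bank2 row3 -> MISS (open row3); precharges=2
Acc 6: bank1 row1 -> MISS (open row1); precharges=3
Acc 7: bank1 row3 -> MISS (open row3); precharges=4
Acc 8: bank1 row1 -> MISS (open row1); precharges=5
Acc 9: bank2 row3 -> HIT
Acc 10: bank1 row0 -> MISS (open row0); precharges=6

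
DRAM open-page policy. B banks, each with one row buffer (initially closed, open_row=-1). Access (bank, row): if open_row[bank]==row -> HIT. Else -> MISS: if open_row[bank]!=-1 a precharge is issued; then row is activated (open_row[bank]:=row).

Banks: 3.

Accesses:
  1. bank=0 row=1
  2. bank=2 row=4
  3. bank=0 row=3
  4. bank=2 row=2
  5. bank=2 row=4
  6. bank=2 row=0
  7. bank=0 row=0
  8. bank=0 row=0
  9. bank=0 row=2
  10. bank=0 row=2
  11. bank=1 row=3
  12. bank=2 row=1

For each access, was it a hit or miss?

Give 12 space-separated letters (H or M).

Answer: M M M M M M M H M H M M

Derivation:
Acc 1: bank0 row1 -> MISS (open row1); precharges=0
Acc 2: bank2 row4 -> MISS (open row4); precharges=0
Acc 3: bank0 row3 -> MISS (open row3); precharges=1
Acc 4: bank2 row2 -> MISS (open row2); precharges=2
Acc 5: bank2 row4 -> MISS (open row4); precharges=3
Acc 6: bank2 row0 -> MISS (open row0); precharges=4
Acc 7: bank0 row0 -> MISS (open row0); precharges=5
Acc 8: bank0 row0 -> HIT
Acc 9: bank0 row2 -> MISS (open row2); precharges=6
Acc 10: bank0 row2 -> HIT
Acc 11: bank1 row3 -> MISS (open row3); precharges=6
Acc 12: bank2 row1 -> MISS (open row1); precharges=7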